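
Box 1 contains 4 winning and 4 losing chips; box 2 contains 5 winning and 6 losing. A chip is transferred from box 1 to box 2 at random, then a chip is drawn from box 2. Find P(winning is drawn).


P(transfer winning) = 4/8 = 1/2; P(transfer losing) = 1/2
If winning transferred: Urn II has 6 winning of 12, so P(winning|winning moved) = 1/2
If losing transferred: Urn II has 5 winning of 12, so P(winning|losing moved) = 5/12
By total probability: P(winning) = 1/2*1/2 + 1/2*5/12 = 11/24

11/24


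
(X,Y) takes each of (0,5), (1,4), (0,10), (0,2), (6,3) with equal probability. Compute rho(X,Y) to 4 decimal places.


Cov(X,Y) = -2.3200, Var(X) = 5.4400, Var(Y) = 7.7600
rho = Cov/(sqrt(VarX)*sqrt(VarY)) = -0.3571

-0.3571


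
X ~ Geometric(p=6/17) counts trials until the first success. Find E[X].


For geometric (trials until first success), E[X] = 1/p = 1/(6/17) = 17/6

17/6


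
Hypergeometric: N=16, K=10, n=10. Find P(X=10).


P(X=10) = C(10,10)*C(6,0) / C(16,10)
= 1*1 / 8008
= 1/8008

1/8008


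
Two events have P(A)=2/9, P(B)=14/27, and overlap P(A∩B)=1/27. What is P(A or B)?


P(A∪B) = P(A) + P(B) - P(A∩B)
= 2/9 + 14/27 - 1/27 = 19/27

19/27


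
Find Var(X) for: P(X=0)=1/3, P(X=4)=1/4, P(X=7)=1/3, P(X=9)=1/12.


E[X] = 49/12, E[X^2] = 325/12
Var(X) = E[X^2] - (E[X])^2 = 325/12 - (49/12)^2 = 1499/144

1499/144


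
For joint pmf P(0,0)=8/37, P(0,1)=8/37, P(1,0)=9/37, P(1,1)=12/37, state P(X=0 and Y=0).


Read from table: P(X=0, Y=0) = 8/37

8/37


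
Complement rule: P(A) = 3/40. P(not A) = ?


P(A') = 1 - P(A) = 1 - 3/40 = 37/40

37/40


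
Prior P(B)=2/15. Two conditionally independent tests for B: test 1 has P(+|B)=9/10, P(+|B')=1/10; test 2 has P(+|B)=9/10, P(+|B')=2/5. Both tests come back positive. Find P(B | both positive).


After test 1: P(+) = 9/10*2/15 + 1/10*13/15 = 31/150
P(B|+) = (3/25)/(31/150) = 18/31
After test 2 (use post1 as new prior): P(+) = 9/10*18/31 + 2/5*13/31 = 107/155
P(B|+,+) = (81/155)/(107/155) = 81/107

81/107


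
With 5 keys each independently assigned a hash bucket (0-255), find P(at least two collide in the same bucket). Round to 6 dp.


P(all different) = prod((256-i)/256 for i=0..4) = 0.961469
P(at least one match) = 1 - 0.961469 = 0.038531

0.038531


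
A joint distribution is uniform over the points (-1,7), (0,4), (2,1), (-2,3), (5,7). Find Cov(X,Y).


E[X]=4/5, E[Y]=22/5, E[XY]=24/5
Cov(X,Y) = E[XY] - E[X]E[Y] = 24/5 - 4/5*22/5 = 32/25

32/25


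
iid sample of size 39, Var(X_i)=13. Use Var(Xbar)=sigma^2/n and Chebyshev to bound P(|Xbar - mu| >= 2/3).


Var(Xbar) = Var(X)/n = 13/39
Chebyshev: P(|Xbar-mu| >= 2/3) <= Var(Xbar)/(2/3)^2 = (1/3)/(4/9) = 3/4

3/4


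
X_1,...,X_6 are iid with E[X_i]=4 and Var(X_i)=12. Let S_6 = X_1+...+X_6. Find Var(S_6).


By independence, Var(S_n) = n*Var(X_1) = 6*12 = 72

72


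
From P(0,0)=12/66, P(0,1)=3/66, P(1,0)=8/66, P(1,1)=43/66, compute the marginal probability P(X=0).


P(X=0) = P(0,0)+P(0,1) = 12/66 + 3/66 = 15/66 = 5/22

5/22


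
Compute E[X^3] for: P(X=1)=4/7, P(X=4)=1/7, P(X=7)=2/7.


E[X^3] = sum(x^3 * P(x))
= 1*4/7 + 64*1/7 + 343*2/7
= 754/7

754/7


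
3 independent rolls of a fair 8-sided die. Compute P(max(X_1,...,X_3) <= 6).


P(max <= 6) = P(all X_i <= 6) = (P(X_1 <= 6))^3
= (6/8)^3 = (3/4)^3 = 27/64

27/64


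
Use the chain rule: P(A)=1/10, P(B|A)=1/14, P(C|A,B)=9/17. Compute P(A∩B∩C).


P(A∩B∩C) = P(A) * P(B|A) * P(C|A∩B)
= 1/10 * 1/14 * 9/17
= 1/140 * 9/17 = 9/2380

9/2380


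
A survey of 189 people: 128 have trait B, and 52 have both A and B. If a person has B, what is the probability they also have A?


P(A|B) = P(A∩B)/P(B) = (52/189)/(128/189) = 52/128 = 13/32

13/32


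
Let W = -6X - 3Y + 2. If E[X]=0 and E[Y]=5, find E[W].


E[-6X - 3Y + 2] = -6*E[X] - 3*E[Y] + 2
= (-6)*(0) + (-3)*(5) + (2)
= 0 - 15 + 2 = -13

-13


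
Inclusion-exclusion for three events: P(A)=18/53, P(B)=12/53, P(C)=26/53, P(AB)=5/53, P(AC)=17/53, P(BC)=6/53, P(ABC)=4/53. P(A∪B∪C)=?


P(A∪B∪C) = P(A)+P(B)+P(C) - P(AB)-P(AC)-P(BC) + P(ABC)
= 18/53+12/53+26/53 - 5/53-17/53-6/53 + 4/53
= 32/53

32/53


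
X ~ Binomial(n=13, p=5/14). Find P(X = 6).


P(X=6) = C(13,6) * p^6 * (1-p)^7
= 1716 * 15625/7529536 * 4782969/105413504
= 32060839078125/198428693313536

32060839078125/198428693313536


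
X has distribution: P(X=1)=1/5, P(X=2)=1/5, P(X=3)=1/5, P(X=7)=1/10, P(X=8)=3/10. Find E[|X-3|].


E[|X-3|] = sum(g(x)*P(x))
= 2*1/5 + 1*1/5 + 0*1/5 + 4*1/10 + 5*3/10
= 5/2

5/2


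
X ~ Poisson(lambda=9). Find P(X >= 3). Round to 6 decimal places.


P(X>=3) = 1 - P(X<=2) = 1 - (e^(-9)*9^0/0! + e^(-9)*9^1/1! + e^(-9)*9^2/2!)
≈ 1 - (0.0001234098 + 0.0011106882 + 0.0049980971)
= 1 - 0.0062321951 = 0.9937678049
≈ 0.993768

0.993768


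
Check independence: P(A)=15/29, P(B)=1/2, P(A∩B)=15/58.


P(A)*P(B) = 15/29*1/2 = 15/58
P(A∩B) = 15/58, which equals P(A)P(B), so independent

Yes, A and B are independent


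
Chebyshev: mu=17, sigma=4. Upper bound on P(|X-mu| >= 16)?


k = 16/4 = 4
Chebyshev: P(|X-mu| >= k*sigma) <= 1/k^2 = 1/4^2 = 1/16

1/16


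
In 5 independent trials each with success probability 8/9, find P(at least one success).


P(at least one) = 1 - P(none)
P(none) = (1 - 8/9)^5 = (1/9)^5 = 1/59049
P(at least one) = 1 - 1/59049 = 59048/59049

59048/59049


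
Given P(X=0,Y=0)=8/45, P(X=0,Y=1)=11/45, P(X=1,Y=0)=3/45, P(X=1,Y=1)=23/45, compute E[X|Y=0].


P(Y=0) = 11/45
E[X|Y=0] = (0*8 + 1*3)/11 = 3/11

3/11


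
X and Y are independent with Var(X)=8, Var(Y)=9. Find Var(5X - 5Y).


Independence => Cov(X,Y)=0
Var(5X - 5Y) = 5^2*Var(X) + (-5)^2*Var(Y)
= 25*8 + 25*9 = 425

425


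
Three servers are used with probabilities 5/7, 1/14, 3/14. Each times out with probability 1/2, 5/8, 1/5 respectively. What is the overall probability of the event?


P(A) = P(A|B1)P(B1) + P(A|B2)P(B2) + P(A|B3)P(B3)
= 1/2*5/7 + 5/8*1/14 + 1/5*3/14
= 5/14 + 5/112 + 3/70 = 249/560

249/560


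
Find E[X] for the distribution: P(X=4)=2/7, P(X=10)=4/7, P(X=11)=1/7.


E[X] = sum(x * P(x))
= 4*2/7 + 10*4/7 + 11*1/7
= 59/7

59/7


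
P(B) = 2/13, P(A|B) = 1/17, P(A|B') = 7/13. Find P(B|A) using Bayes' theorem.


P(A) = P(A|B)P(B) + P(A|B')P(B') = 1/17*2/13 + 7/13*11/13 = 1335/2873
P(B|A) = P(A|B)P(B)/P(A) = (2/221)/(1335/2873) = 26/1335

26/1335


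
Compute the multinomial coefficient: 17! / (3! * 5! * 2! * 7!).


17! = 355687428096000
Denominator: 3!=6 * 5!=120 * 2!=2 * 7!=5040
Coefficient = 355687428096000 / 7257600 = 49008960

49008960


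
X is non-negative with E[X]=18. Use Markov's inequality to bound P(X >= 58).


Markov: P(X >= a) <= E[X]/a
P(X >= 58) <= 18/58 = 9/29

9/29


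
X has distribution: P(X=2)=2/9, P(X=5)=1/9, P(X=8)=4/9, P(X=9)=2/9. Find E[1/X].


E[1/X] = sum(g(x)*P(x))
= 1/2*2/9 + 1/5*1/9 + 1/8*4/9 + 1/9*2/9
= 173/810

173/810


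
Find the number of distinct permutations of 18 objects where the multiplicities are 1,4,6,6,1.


18! = 6402373705728000
Denominator: 1!=1 * 4!=24 * 6!=720 * 6!=720 * 1!=1
Coefficient = 6402373705728000 / 12441600 = 514594080

514594080


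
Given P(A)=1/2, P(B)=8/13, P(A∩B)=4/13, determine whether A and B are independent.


P(A)*P(B) = 1/2*8/13 = 4/13
P(A∩B) = 4/13, which equals P(A)P(B), so independent

Yes, A and B are independent


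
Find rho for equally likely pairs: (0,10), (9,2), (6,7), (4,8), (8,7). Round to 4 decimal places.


Cov(X,Y) = -7.1200, Var(X) = 10.2400, Var(Y) = 6.9600
rho = Cov/(sqrt(VarX)*sqrt(VarY)) = -0.8434

-0.8434


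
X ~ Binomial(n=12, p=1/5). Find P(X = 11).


P(X=11) = C(12,11) * p^11 * (1-p)^1
= 12 * 1/48828125 * 4/5
= 48/244140625

48/244140625


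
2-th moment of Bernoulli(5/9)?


For Bernoulli: X in {0,1}
E[X^2] = 0^2*(1-5/9) + 1^2*5/9 = 5/9

5/9


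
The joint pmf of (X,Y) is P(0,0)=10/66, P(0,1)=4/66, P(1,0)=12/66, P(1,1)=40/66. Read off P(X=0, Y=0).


Read from table: P(X=0, Y=0) = 10/66 = 5/33

5/33


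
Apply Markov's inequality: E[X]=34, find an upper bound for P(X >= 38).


Markov: P(X >= a) <= E[X]/a
P(X >= 38) <= 34/38 = 17/19

17/19


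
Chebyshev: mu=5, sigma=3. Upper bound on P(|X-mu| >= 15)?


k = 15/3 = 5
Chebyshev: P(|X-mu| >= k*sigma) <= 1/k^2 = 1/5^2 = 1/25

1/25


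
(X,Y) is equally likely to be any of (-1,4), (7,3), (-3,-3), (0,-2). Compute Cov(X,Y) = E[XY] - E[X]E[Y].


E[X]=3/4, E[Y]=1/2, E[XY]=13/2
Cov(X,Y) = E[XY] - E[X]E[Y] = 13/2 - 3/4*1/2 = 49/8

49/8


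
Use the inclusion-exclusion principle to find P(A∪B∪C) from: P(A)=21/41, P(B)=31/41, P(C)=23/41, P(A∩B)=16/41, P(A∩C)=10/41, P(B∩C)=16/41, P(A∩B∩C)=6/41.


P(A∪B∪C) = P(A)+P(B)+P(C) - P(AB)-P(AC)-P(BC) + P(ABC)
= 21/41+31/41+23/41 - 16/41-10/41-16/41 + 6/41
= 39/41

39/41


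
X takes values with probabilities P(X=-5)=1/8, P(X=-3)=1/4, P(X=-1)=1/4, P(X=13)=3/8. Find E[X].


E[X] = sum(x * P(x))
= -5*1/8 - 3*1/4 - 1*1/4 + 13*3/8
= 13/4

13/4


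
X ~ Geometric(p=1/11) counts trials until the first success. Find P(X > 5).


P(X > 5) = P(first 5 trials all fail) = (1-p)^5 = (10/11)^5 = 100000/161051

100000/161051


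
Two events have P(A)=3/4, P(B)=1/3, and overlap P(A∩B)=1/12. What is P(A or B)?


P(A∪B) = P(A) + P(B) - P(A∩B)
= 3/4 + 1/3 - 1/12 = 1

1


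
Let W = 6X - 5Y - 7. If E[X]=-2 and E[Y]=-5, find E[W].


E[6X - 5Y - 7] = 6*E[X] - 5*E[Y] - 7
= (6)*(-2) + (-5)*(-5) + (-7)
= -12 + 25 - 7 = 6

6


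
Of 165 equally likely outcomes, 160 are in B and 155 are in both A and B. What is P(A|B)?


P(A|B) = P(A∩B)/P(B) = (155/165)/(160/165) = 155/160 = 31/32

31/32


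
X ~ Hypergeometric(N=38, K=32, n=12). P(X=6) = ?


P(X=6) = C(32,6)*C(6,6) / C(38,12)
= 906192*1 / 2707475148
= 906192/2707475148 = 4/11951

4/11951


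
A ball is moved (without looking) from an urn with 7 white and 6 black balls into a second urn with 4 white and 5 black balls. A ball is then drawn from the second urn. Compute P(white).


P(transfer white) = 7/13; P(transfer black) = 6/13
If white transferred: Urn II has 5 white of 10, so P(white|white moved) = 1/2
If black transferred: Urn II has 4 white of 10, so P(white|black moved) = 2/5
By total probability: P(white) = 7/13*1/2 + 6/13*2/5 = 59/130

59/130


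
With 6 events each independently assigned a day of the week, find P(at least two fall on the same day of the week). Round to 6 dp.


P(all different) = prod((7-i)/7 for i=0..5) = 0.042839
P(at least one match) = 1 - 0.042839 = 0.957161

0.957161


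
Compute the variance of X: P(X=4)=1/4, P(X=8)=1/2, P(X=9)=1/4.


E[X] = 29/4, E[X^2] = 225/4
Var(X) = E[X^2] - (E[X])^2 = 225/4 - (29/4)^2 = 59/16

59/16


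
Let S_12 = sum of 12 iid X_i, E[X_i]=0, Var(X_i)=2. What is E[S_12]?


E[S_n] = n*E[X_1] = 12*0 = 0

0


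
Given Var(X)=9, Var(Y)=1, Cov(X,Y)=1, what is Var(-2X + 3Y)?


Var(-2X + 3Y) = (-2)^2*Var(X) + 3^2*Var(Y) + 2*(-2)*3*Cov(X,Y)
= 4*9 + 9*1 - 12*1
= 36 + 9 - 12 = 33

33


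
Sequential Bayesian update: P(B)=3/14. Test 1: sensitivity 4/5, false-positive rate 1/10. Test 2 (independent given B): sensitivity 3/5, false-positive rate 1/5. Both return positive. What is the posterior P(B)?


After test 1: P(+) = 4/5*3/14 + 1/10*11/14 = 1/4
P(B|+) = (6/35)/(1/4) = 24/35
After test 2 (use post1 as new prior): P(+) = 3/5*24/35 + 1/5*11/35 = 83/175
P(B|+,+) = (72/175)/(83/175) = 72/83

72/83


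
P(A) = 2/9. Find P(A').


P(A') = 1 - P(A) = 1 - 2/9 = 7/9

7/9


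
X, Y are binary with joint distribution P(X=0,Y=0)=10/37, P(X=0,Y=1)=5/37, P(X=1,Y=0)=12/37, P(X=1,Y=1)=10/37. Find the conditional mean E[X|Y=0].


P(Y=0) = 22/37
E[X|Y=0] = (0*10 + 1*12)/22 = 12/22 = 6/11

6/11


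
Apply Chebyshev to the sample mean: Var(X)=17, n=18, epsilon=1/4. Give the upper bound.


Var(Xbar) = Var(X)/n = 17/18
Chebyshev: P(|Xbar-mu| >= 1/4) <= Var(Xbar)/(1/4)^2 = (17/18)/(1/16) = 136/9
Bound exceeds 1, so trivial bound: 1

1


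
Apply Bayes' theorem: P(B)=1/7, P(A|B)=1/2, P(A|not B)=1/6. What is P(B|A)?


P(A) = P(A|B)P(B) + P(A|B')P(B') = 1/2*1/7 + 1/6*6/7 = 3/14
P(B|A) = P(A|B)P(B)/P(A) = (1/14)/(3/14) = 1/3

1/3


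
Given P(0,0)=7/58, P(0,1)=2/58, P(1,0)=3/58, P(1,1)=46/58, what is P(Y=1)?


P(Y=1) = P(0,1)+P(1,1) = 2/58 + 46/58 = 48/58 = 24/29

24/29


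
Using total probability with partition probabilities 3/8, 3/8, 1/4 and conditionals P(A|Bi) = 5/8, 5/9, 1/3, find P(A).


P(A) = P(A|B1)P(B1) + P(A|B2)P(B2) + P(A|B3)P(B3)
= 5/8*3/8 + 5/9*3/8 + 1/3*1/4
= 15/64 + 5/24 + 1/12 = 101/192

101/192


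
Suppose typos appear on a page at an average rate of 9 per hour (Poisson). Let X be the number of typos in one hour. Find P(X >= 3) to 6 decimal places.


P(X>=3) = 1 - P(X<=2) = 1 - (e^(-9)*9^0/0! + e^(-9)*9^1/1! + e^(-9)*9^2/2!)
≈ 1 - (0.0001234098 + 0.0011106882 + 0.0049980971)
= 1 - 0.0062321951 = 0.9937678049
≈ 0.993768

0.993768


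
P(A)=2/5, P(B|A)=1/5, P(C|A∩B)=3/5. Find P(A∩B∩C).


P(A∩B∩C) = P(A) * P(B|A) * P(C|A∩B)
= 2/5 * 1/5 * 3/5
= 2/25 * 3/5 = 6/125

6/125


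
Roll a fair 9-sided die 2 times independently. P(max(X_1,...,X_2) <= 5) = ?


P(max <= 5) = P(all X_i <= 5) = (P(X_1 <= 5))^2
= (5/9)^2 = 25/81

25/81


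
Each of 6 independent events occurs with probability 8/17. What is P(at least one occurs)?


P(at least one) = 1 - P(none)
P(none) = (1 - 8/17)^6 = (9/17)^6 = 531441/24137569
P(at least one) = 1 - 531441/24137569 = 23606128/24137569

23606128/24137569


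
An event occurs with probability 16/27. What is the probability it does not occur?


P(A') = 1 - P(A) = 1 - 16/27 = 11/27

11/27


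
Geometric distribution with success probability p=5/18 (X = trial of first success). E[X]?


For geometric (trials until first success), E[X] = 1/p = 1/(5/18) = 18/5

18/5


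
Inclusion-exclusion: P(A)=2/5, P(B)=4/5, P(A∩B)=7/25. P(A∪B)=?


P(A∪B) = P(A) + P(B) - P(A∩B)
= 2/5 + 4/5 - 7/25 = 23/25

23/25


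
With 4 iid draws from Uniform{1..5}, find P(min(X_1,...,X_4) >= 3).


P(min >= 3) = P(all X_i >= 3) = (P(X_1 >= 3))^4
= (3/5)^4 = 81/625

81/625


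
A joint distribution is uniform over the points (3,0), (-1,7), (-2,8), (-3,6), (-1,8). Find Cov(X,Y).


E[X]=-4/5, E[Y]=29/5, E[XY]=-49/5
Cov(X,Y) = E[XY] - E[X]E[Y] = -49/5 + 4/5*29/5 = -129/25

-129/25


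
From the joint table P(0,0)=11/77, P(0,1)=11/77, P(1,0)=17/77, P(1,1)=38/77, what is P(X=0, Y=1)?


Read from table: P(X=0, Y=1) = 11/77 = 1/7

1/7


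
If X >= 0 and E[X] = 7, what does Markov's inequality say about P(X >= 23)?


Markov: P(X >= a) <= E[X]/a
P(X >= 23) <= 7/23

7/23


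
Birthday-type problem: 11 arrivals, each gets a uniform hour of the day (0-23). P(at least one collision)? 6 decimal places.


P(all different) = prod((24-i)/24 for i=0..10) = 0.065479
P(at least one match) = 1 - 0.065479 = 0.934521

0.934521


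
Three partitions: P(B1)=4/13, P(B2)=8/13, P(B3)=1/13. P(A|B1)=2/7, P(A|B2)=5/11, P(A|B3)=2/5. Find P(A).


P(A) = P(A|B1)P(B1) + P(A|B2)P(B2) + P(A|B3)P(B3)
= 2/7*4/13 + 5/11*8/13 + 2/5*1/13
= 8/91 + 40/143 + 2/65 = 1994/5005

1994/5005


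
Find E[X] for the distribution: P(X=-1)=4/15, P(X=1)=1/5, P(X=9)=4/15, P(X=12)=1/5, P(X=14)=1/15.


E[X] = sum(x * P(x))
= -1*4/15 + 1*1/5 + 9*4/15 + 12*1/5 + 14*1/15
= 17/3

17/3


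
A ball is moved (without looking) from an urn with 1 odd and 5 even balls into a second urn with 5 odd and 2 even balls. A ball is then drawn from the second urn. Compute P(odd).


P(transfer odd) = 1/6; P(transfer even) = 5/6
If odd transferred: Urn II has 6 odd of 8, so P(odd|odd moved) = 3/4
If even transferred: Urn II has 5 odd of 8, so P(odd|even moved) = 5/8
By total probability: P(odd) = 1/6*3/4 + 5/6*5/8 = 31/48

31/48


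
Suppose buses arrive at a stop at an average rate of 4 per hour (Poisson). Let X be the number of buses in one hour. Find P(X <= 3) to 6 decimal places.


P(X<=3) = e^(-4)*4^0/0! + e^(-4)*4^1/1! + e^(-4)*4^2/2! + e^(-4)*4^3/3!
≈ 0.0183156389 + 0.0732625556 + 0.1465251111 + 0.1953668148
= 0.4334701204
≈ 0.433470

0.433470


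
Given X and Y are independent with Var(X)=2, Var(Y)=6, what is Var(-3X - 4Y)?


Independence => Cov(X,Y)=0
Var(-3X - 4Y) = (-3)^2*Var(X) + (-4)^2*Var(Y)
= 9*2 + 16*6 = 114

114


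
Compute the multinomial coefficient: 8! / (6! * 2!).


8! = 40320
Denominator: 6!=720 * 2!=2
Coefficient = 40320 / 1440 = 28

28


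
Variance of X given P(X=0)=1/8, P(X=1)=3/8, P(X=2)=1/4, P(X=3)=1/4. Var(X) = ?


E[X] = 13/8, E[X^2] = 29/8
Var(X) = E[X^2] - (E[X])^2 = 29/8 - (13/8)^2 = 63/64

63/64


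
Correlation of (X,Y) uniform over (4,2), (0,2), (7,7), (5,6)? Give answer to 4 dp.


Cov(X,Y) = 4.7500, Var(X) = 6.5000, Var(Y) = 5.1875
rho = Cov/(sqrt(VarX)*sqrt(VarY)) = 0.8180

0.8180


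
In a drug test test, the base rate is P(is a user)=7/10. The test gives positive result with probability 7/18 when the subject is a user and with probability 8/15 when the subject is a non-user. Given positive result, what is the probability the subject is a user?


P(A) = P(A|B)P(B) + P(A|B')P(B') = 7/18*7/10 + 8/15*3/10 = 389/900
P(B|A) = P(A|B)P(B)/P(A) = (49/180)/(389/900) = 245/389

245/389


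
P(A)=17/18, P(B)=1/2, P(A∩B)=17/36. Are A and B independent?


P(A)*P(B) = 17/18*1/2 = 17/36
P(A∩B) = 17/36, which equals P(A)P(B), so independent

Yes, A and B are independent


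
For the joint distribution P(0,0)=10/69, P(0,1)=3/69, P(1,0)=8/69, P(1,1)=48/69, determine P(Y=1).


P(Y=1) = P(0,1)+P(1,1) = 3/69 + 48/69 = 51/69 = 17/23

17/23


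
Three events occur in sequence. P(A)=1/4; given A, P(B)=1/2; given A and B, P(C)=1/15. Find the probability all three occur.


P(A∩B∩C) = P(A) * P(B|A) * P(C|A∩B)
= 1/4 * 1/2 * 1/15
= 1/8 * 1/15 = 1/120

1/120


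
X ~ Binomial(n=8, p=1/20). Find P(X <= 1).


P(X<=1) = P(X=0) + P(X=1)
= 16983563041/25600000000 + 893871739/3200000000
= 24134536953/25600000000

24134536953/25600000000


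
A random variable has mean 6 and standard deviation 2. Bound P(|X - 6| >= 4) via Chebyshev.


k = 4/2 = 2
Chebyshev: P(|X-mu| >= k*sigma) <= 1/k^2 = 1/2^2 = 1/4

1/4


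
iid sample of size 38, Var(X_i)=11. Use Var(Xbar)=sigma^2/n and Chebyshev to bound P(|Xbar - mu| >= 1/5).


Var(Xbar) = Var(X)/n = 11/38
Chebyshev: P(|Xbar-mu| >= 1/5) <= Var(Xbar)/(1/5)^2 = (11/38)/(1/25) = 275/38
Bound exceeds 1, so trivial bound: 1

1


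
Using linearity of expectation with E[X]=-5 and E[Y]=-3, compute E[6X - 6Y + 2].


E[6X - 6Y + 2] = 6*E[X] - 6*E[Y] + 2
= (6)*(-5) + (-6)*(-3) + (2)
= -30 + 18 + 2 = -10

-10


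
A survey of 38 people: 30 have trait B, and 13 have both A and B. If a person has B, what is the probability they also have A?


P(A|B) = P(A∩B)/P(B) = (13/38)/(30/38) = 13/30

13/30


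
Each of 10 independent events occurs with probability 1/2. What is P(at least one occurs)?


P(at least one) = 1 - P(none)
P(none) = (1 - 1/2)^10 = (1/2)^10 = 1/1024
P(at least one) = 1 - 1/1024 = 1023/1024

1023/1024


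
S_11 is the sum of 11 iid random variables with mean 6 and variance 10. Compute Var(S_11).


By independence, Var(S_n) = n*Var(X_1) = 11*10 = 110

110


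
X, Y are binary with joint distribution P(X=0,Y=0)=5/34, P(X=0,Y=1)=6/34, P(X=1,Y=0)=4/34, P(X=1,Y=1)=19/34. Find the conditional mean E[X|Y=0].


P(Y=0) = 9/34
E[X|Y=0] = (0*5 + 1*4)/9 = 4/9

4/9


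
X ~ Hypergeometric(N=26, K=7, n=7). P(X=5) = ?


P(X=5) = C(7,5)*C(19,2) / C(26,7)
= 21*171 / 657800
= 3591/657800

3591/657800


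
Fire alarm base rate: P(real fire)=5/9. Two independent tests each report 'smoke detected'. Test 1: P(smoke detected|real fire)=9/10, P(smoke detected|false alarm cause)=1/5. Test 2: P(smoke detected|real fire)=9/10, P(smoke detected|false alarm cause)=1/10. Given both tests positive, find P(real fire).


After test 1: P(+) = 9/10*5/9 + 1/5*4/9 = 53/90
P(B|+) = (1/2)/(53/90) = 45/53
After test 2 (use post1 as new prior): P(+) = 9/10*45/53 + 1/10*8/53 = 413/530
P(B|+,+) = (81/106)/(413/530) = 405/413

405/413


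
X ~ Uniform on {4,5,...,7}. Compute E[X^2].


E[X^2] = (1/4) * sum(x^2 for x=4..7)
= 126/4 = 63/2

63/2


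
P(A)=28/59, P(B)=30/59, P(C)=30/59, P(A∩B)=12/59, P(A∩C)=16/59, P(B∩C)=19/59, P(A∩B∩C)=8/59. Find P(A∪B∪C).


P(A∪B∪C) = P(A)+P(B)+P(C) - P(AB)-P(AC)-P(BC) + P(ABC)
= 28/59+30/59+30/59 - 12/59-16/59-19/59 + 8/59
= 49/59

49/59


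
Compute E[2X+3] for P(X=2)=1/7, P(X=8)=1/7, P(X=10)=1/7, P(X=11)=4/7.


E[2X+3] = sum(g(x)*P(x))
= 7*1/7 + 19*1/7 + 23*1/7 + 25*4/7
= 149/7

149/7


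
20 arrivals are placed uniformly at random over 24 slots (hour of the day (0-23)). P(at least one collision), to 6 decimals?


P(all different) = prod((24-i)/24 for i=0..19) = 0.000006
P(at least one match) = 1 - 0.000006 = 0.999994

0.999994


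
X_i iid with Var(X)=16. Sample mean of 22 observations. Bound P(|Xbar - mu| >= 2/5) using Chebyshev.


Var(Xbar) = Var(X)/n = 16/22
Chebyshev: P(|Xbar-mu| >= 2/5) <= Var(Xbar)/(2/5)^2 = (8/11)/(4/25) = 50/11
Bound exceeds 1, so trivial bound: 1

1


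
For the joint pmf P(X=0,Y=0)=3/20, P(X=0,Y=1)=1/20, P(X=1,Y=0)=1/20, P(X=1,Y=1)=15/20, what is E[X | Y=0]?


P(Y=0) = 4/20
E[X|Y=0] = (0*3 + 1*1)/4 = 1/4

1/4


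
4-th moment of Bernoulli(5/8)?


For Bernoulli: X in {0,1}
E[X^4] = 0^4*(1-5/8) + 1^4*5/8 = 5/8

5/8


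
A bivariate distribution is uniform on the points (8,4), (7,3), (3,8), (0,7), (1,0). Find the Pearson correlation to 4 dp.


Cov(X,Y) = -1.3200, Var(X) = 10.1600, Var(Y) = 8.2400
rho = Cov/(sqrt(VarX)*sqrt(VarY)) = -0.1443

-0.1443


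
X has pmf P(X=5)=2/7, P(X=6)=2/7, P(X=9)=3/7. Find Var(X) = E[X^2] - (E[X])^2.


E[X] = 7, E[X^2] = 365/7
Var(X) = E[X^2] - (E[X])^2 = 365/7 - (7)^2 = 22/7

22/7


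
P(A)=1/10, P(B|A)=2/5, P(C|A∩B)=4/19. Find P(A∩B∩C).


P(A∩B∩C) = P(A) * P(B|A) * P(C|A∩B)
= 1/10 * 2/5 * 4/19
= 1/25 * 4/19 = 4/475

4/475


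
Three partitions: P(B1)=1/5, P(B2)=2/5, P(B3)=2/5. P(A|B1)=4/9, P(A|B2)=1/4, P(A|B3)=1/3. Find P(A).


P(A) = P(A|B1)P(B1) + P(A|B2)P(B2) + P(A|B3)P(B3)
= 4/9*1/5 + 1/4*2/5 + 1/3*2/5
= 4/45 + 1/10 + 2/15 = 29/90

29/90


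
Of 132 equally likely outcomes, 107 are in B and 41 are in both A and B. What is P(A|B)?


P(A|B) = P(A∩B)/P(B) = (41/132)/(107/132) = 41/107

41/107


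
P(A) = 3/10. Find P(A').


P(A') = 1 - P(A) = 1 - 3/10 = 7/10

7/10


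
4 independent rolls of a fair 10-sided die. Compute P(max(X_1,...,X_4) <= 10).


P(max <= 10) = P(all X_i <= 10) = (P(X_1 <= 10))^4
= (10/10)^4 = 1^4 = 1

1


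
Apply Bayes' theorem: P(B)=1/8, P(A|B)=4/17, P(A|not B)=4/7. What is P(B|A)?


P(A) = P(A|B)P(B) + P(A|B')P(B') = 4/17*1/8 + 4/7*7/8 = 9/17
P(B|A) = P(A|B)P(B)/P(A) = (1/34)/(9/17) = 1/18

1/18


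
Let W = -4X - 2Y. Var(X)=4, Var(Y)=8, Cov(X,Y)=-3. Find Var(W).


Var(-4X - 2Y) = (-4)^2*Var(X) + (-2)^2*Var(Y) + 2*(-4)*(-2)*Cov(X,Y)
= 16*4 + 4*8 + 16*(-3)
= 64 + 32 - 48 = 48

48


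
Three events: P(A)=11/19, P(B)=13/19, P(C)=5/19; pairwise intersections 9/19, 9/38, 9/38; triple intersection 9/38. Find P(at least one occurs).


P(A∪B∪C) = P(A)+P(B)+P(C) - P(AB)-P(AC)-P(BC) + P(ABC)
= 11/19+13/19+5/19 - 9/19-9/38-9/38 + 9/38
= 31/38

31/38


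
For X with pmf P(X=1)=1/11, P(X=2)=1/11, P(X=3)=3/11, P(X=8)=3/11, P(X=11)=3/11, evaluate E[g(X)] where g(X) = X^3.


E[X^3] = sum(g(x)*P(x))
= 1*1/11 + 8*1/11 + 27*3/11 + 512*3/11 + 1331*3/11
= 5619/11

5619/11


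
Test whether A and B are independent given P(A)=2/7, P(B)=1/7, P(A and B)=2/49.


P(A)*P(B) = 2/7*1/7 = 2/49
P(A∩B) = 2/49, which equals P(A)P(B), so independent

Yes, A and B are independent


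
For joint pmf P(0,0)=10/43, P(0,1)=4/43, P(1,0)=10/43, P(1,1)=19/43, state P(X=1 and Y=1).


Read from table: P(X=1, Y=1) = 19/43

19/43


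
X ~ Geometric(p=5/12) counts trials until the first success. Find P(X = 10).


P(X=10) = (1-p)^9 * p = (7/12)^9 * 5/12
= 40353607/5159780352 * 5/12 = 201768035/61917364224

201768035/61917364224


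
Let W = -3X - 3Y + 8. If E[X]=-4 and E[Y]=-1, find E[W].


E[-3X - 3Y + 8] = -3*E[X] - 3*E[Y] + 8
= (-3)*(-4) + (-3)*(-1) + (8)
= 12 + 3 + 8 = 23

23


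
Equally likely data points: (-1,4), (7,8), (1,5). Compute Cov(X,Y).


E[X]=7/3, E[Y]=17/3, E[XY]=19
Cov(X,Y) = E[XY] - E[X]E[Y] = 19 - 7/3*17/3 = 52/9

52/9


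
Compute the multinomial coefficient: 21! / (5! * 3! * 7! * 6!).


21! = 51090942171709440000
Denominator: 5!=120 * 3!=6 * 7!=5040 * 6!=720
Coefficient = 51090942171709440000 / 2612736000 = 19554575040

19554575040


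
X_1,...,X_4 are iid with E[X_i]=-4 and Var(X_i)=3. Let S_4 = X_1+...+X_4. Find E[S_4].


E[S_n] = n*E[X_1] = 4*-4 = -16

-16


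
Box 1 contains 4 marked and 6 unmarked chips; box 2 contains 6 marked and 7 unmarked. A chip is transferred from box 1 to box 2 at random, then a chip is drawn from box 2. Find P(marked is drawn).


P(transfer marked) = 4/10 = 2/5; P(transfer unmarked) = 3/5
If marked transferred: Urn II has 7 marked of 14, so P(marked|marked moved) = 1/2
If unmarked transferred: Urn II has 6 marked of 14, so P(marked|unmarked moved) = 3/7
By total probability: P(marked) = 2/5*1/2 + 3/5*3/7 = 16/35

16/35


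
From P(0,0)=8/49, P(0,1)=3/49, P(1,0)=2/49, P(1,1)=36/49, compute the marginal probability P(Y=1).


P(Y=1) = P(0,1)+P(1,1) = 3/49 + 36/49 = 39/49

39/49


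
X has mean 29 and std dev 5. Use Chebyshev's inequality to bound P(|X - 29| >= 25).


k = 25/5 = 5
Chebyshev: P(|X-mu| >= k*sigma) <= 1/k^2 = 1/5^2 = 1/25

1/25


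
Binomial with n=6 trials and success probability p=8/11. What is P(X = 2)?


P(X=2) = C(6,2) * p^2 * (1-p)^4
= 15 * 64/121 * 81/14641
= 77760/1771561

77760/1771561


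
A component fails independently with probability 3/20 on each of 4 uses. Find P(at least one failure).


P(at least one) = 1 - P(none)
P(none) = (1 - 3/20)^4 = (17/20)^4 = 83521/160000
P(at least one) = 1 - 83521/160000 = 76479/160000

76479/160000


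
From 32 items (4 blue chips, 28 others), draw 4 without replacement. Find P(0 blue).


P(X=0) = C(4,0)*C(28,4) / C(32,4)
= 1*20475 / 35960
= 20475/35960 = 4095/7192

4095/7192


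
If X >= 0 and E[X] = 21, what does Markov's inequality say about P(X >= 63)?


Markov: P(X >= a) <= E[X]/a
P(X >= 63) <= 21/63 = 1/3

1/3


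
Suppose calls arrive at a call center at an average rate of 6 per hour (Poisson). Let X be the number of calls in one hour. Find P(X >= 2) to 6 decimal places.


P(X>=2) = 1 - P(X<=1) = 1 - (e^(-6)*6^0/0! + e^(-6)*6^1/1!)
≈ 1 - (0.0024787522 + 0.0148725131)
= 1 - 0.0173512653 = 0.9826487347
≈ 0.982649

0.982649


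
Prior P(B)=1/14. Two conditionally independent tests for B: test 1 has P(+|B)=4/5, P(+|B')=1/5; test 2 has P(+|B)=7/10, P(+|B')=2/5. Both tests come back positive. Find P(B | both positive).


After test 1: P(+) = 4/5*1/14 + 1/5*13/14 = 17/70
P(B|+) = (2/35)/(17/70) = 4/17
After test 2 (use post1 as new prior): P(+) = 7/10*4/17 + 2/5*13/17 = 8/17
P(B|+,+) = (14/85)/(8/17) = 7/20

7/20


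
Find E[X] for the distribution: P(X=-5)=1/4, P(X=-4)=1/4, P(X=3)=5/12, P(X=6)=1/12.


E[X] = sum(x * P(x))
= -5*1/4 - 4*1/4 + 3*5/12 + 6*1/12
= -1/2

-1/2


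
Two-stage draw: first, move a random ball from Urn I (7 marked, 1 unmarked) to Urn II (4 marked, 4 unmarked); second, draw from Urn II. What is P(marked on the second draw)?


P(transfer marked) = 7/8; P(transfer unmarked) = 1/8
If marked transferred: Urn II has 5 marked of 9, so P(marked|marked moved) = 5/9
If unmarked transferred: Urn II has 4 marked of 9, so P(marked|unmarked moved) = 4/9
By total probability: P(marked) = 7/8*5/9 + 1/8*4/9 = 13/24

13/24


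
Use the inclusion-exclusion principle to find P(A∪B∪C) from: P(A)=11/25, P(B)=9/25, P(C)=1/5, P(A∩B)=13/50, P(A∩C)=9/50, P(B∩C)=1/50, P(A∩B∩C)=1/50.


P(A∪B∪C) = P(A)+P(B)+P(C) - P(AB)-P(AC)-P(BC) + P(ABC)
= 11/25+9/25+1/5 - 13/50-9/50-1/50 + 1/50
= 14/25

14/25


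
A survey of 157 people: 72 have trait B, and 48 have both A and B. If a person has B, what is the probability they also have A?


P(A|B) = P(A∩B)/P(B) = (48/157)/(72/157) = 48/72 = 2/3

2/3


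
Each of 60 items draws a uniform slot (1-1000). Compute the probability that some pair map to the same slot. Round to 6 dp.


P(all different) = prod((1000-i)/1000 for i=0..59) = 0.164279
P(at least one match) = 1 - 0.164279 = 0.835721

0.835721


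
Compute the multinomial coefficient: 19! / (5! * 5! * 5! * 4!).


19! = 121645100408832000
Denominator: 5!=120 * 5!=120 * 5!=120 * 4!=24
Coefficient = 121645100408832000 / 41472000 = 2933186256

2933186256


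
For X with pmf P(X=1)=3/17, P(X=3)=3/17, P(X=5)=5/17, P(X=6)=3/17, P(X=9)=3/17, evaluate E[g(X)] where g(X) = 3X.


E[3X] = sum(g(x)*P(x))
= 3*3/17 + 9*3/17 + 15*5/17 + 18*3/17 + 27*3/17
= 246/17

246/17


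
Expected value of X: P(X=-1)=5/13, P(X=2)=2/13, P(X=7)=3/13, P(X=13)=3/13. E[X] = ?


E[X] = sum(x * P(x))
= -1*5/13 + 2*2/13 + 7*3/13 + 13*3/13
= 59/13

59/13


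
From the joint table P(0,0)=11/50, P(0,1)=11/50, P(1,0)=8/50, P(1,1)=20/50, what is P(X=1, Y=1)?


Read from table: P(X=1, Y=1) = 20/50 = 2/5

2/5


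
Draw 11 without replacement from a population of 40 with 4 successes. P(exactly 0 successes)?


P(X=0) = C(4,0)*C(36,11) / C(40,11)
= 1*600805296 / 2311801440
= 600805296/2311801440 = 1827/7030

1827/7030


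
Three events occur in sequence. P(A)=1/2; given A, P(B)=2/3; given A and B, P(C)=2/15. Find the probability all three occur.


P(A∩B∩C) = P(A) * P(B|A) * P(C|A∩B)
= 1/2 * 2/3 * 2/15
= 1/3 * 2/15 = 2/45

2/45


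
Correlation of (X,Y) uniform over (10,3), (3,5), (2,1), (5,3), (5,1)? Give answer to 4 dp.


Cov(X,Y) = 0.4000, Var(X) = 7.6000, Var(Y) = 2.2400
rho = Cov/(sqrt(VarX)*sqrt(VarY)) = 0.0969

0.0969


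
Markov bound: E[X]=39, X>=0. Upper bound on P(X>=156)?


Markov: P(X >= a) <= E[X]/a
P(X >= 156) <= 39/156 = 1/4

1/4


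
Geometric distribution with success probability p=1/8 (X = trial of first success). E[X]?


For geometric (trials until first success), E[X] = 1/p = 1/(1/8) = 8

8


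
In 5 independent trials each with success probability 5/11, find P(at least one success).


P(at least one) = 1 - P(none)
P(none) = (1 - 5/11)^5 = (6/11)^5 = 7776/161051
P(at least one) = 1 - 7776/161051 = 153275/161051

153275/161051


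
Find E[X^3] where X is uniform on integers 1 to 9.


E[X^3] = (1/9) * sum(x^3 for x=1..9)
= 2025/9 = 225

225


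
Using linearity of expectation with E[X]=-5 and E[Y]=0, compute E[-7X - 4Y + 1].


E[-7X - 4Y + 1] = -7*E[X] - 4*E[Y] + 1
= (-7)*(-5) + (-4)*(0) + (1)
= 35 + 0 + 1 = 36

36


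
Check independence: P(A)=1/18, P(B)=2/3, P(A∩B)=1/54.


P(A)*P(B) = 1/18*2/3 = 1/27
P(A∩B) = 1/54 != 1/27, so not independent

No, A and B are not independent


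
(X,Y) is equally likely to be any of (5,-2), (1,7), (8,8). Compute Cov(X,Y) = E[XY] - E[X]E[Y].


E[X]=14/3, E[Y]=13/3, E[XY]=61/3
Cov(X,Y) = E[XY] - E[X]E[Y] = 61/3 - 14/3*13/3 = 1/9

1/9


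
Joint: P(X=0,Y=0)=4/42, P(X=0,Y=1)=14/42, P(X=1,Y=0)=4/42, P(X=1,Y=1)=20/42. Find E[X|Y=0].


P(Y=0) = 8/42
E[X|Y=0] = (0*4 + 1*4)/8 = 4/8 = 1/2

1/2


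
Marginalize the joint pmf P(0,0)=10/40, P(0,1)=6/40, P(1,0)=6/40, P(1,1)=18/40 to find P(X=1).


P(X=1) = P(1,0)+P(1,1) = 6/40 + 18/40 = 24/40 = 3/5

3/5


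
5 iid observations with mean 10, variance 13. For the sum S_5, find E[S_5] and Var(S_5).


E[S_n] = n*mu = 5*10 = 50
Var(S_n) = n*sigma^2 = 5*13 = 65

E[S_5]=50, Var(S_5)=65


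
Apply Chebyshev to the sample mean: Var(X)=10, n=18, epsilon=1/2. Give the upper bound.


Var(Xbar) = Var(X)/n = 10/18
Chebyshev: P(|Xbar-mu| >= 1/2) <= Var(Xbar)/(1/2)^2 = (5/9)/(1/4) = 20/9
Bound exceeds 1, so trivial bound: 1

1


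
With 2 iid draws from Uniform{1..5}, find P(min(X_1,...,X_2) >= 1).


P(min >= 1) = P(all X_i >= 1) = (P(X_1 >= 1))^2
= (5/5)^2 = 1^2 = 1

1


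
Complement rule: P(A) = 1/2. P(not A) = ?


P(A') = 1 - P(A) = 1 - 1/2 = 1/2

1/2


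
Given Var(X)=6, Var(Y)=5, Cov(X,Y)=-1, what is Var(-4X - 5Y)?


Var(-4X - 5Y) = (-4)^2*Var(X) + (-5)^2*Var(Y) + 2*(-4)*(-5)*Cov(X,Y)
= 16*6 + 25*5 + 40*(-1)
= 96 + 125 - 40 = 181

181


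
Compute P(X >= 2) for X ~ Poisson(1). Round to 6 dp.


P(X>=2) = 1 - P(X<=1) = 1 - (e^(-1)*1^0/0! + e^(-1)*1^1/1!)
≈ 1 - (0.3678794412 + 0.3678794412)
= 1 - 0.7357588824 = 0.2642411176
≈ 0.264241

0.264241


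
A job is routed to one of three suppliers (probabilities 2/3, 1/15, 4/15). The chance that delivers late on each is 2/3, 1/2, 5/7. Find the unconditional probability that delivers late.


P(A) = P(A|B1)P(B1) + P(A|B2)P(B2) + P(A|B3)P(B3)
= 2/3*2/3 + 1/2*1/15 + 5/7*4/15
= 4/9 + 1/30 + 4/21 = 421/630

421/630


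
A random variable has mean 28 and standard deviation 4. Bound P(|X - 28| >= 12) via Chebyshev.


k = 12/4 = 3
Chebyshev: P(|X-mu| >= k*sigma) <= 1/k^2 = 1/3^2 = 1/9

1/9


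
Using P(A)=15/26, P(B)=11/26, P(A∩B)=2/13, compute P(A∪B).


P(A∪B) = P(A) + P(B) - P(A∩B)
= 15/26 + 11/26 - 2/13 = 11/13

11/13


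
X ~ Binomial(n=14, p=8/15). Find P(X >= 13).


P(X>=13) = P(X=13) + P(X=14)
= 53876069761024/29192926025390625 + 4398046511104/29192926025390625
= 58274116272128/29192926025390625

58274116272128/29192926025390625


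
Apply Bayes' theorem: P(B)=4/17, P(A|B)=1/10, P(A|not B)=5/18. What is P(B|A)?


P(A) = P(A|B)P(B) + P(A|B')P(B') = 1/10*4/17 + 5/18*13/17 = 361/1530
P(B|A) = P(A|B)P(B)/P(A) = (2/85)/(361/1530) = 36/361

36/361


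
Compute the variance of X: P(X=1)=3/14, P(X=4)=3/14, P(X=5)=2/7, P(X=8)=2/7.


E[X] = 67/14, E[X^2] = 407/14
Var(X) = E[X^2] - (E[X])^2 = 407/14 - (67/14)^2 = 1209/196

1209/196


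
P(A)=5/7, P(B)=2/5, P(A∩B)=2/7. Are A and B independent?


P(A)*P(B) = 5/7*2/5 = 2/7
P(A∩B) = 2/7, which equals P(A)P(B), so independent

Yes, A and B are independent


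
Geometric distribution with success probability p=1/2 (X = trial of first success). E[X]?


For geometric (trials until first success), E[X] = 1/p = 1/(1/2) = 2

2


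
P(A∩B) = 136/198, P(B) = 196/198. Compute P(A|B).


P(A|B) = P(A∩B)/P(B) = (136/198)/(196/198) = 136/196 = 34/49

34/49


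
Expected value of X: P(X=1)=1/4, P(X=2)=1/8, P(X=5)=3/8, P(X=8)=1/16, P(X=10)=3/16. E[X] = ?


E[X] = sum(x * P(x))
= 1*1/4 + 2*1/8 + 5*3/8 + 8*1/16 + 10*3/16
= 19/4

19/4


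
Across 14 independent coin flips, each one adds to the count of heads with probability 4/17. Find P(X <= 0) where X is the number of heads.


P(X<=0) = P(X=0)
= 3937376385699289/168377826559400929
= 3937376385699289/168377826559400929

3937376385699289/168377826559400929


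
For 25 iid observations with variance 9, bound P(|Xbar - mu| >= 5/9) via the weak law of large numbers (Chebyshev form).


Var(Xbar) = Var(X)/n = 9/25
Chebyshev: P(|Xbar-mu| >= 5/9) <= Var(Xbar)/(5/9)^2 = (9/25)/(25/81) = 729/625
Bound exceeds 1, so trivial bound: 1

1


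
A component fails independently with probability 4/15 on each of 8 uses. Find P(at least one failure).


P(at least one) = 1 - P(none)
P(none) = (1 - 4/15)^8 = (11/15)^8 = 214358881/2562890625
P(at least one) = 1 - 214358881/2562890625 = 2348531744/2562890625

2348531744/2562890625


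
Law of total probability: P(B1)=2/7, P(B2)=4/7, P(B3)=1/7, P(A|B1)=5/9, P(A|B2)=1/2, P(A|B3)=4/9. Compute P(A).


P(A) = P(A|B1)P(B1) + P(A|B2)P(B2) + P(A|B3)P(B3)
= 5/9*2/7 + 1/2*4/7 + 4/9*1/7
= 10/63 + 2/7 + 4/63 = 32/63

32/63


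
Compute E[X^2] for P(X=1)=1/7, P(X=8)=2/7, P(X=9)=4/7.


E[X^2] = sum(g(x)*P(x))
= 1*1/7 + 64*2/7 + 81*4/7
= 453/7

453/7


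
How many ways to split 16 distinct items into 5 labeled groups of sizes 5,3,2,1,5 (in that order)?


16! = 20922789888000
Denominator: 5!=120 * 3!=6 * 2!=2 * 1!=1 * 5!=120
Coefficient = 20922789888000 / 172800 = 121080960

121080960


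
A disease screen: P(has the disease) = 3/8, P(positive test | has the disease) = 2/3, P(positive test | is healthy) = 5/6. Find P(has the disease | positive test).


P(A) = P(A|B)P(B) + P(A|B')P(B') = 2/3*3/8 + 5/6*5/8 = 37/48
P(B|A) = P(A|B)P(B)/P(A) = (1/4)/(37/48) = 12/37

12/37


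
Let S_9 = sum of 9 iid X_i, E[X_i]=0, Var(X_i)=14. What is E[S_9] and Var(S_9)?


E[S_n] = n*mu = 9*0 = 0
Var(S_n) = n*sigma^2 = 9*14 = 126

E[S_9]=0, Var(S_9)=126


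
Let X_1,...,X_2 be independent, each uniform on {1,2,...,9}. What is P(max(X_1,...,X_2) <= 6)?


P(max <= 6) = P(all X_i <= 6) = (P(X_1 <= 6))^2
= (6/9)^2 = (2/3)^2 = 4/9

4/9


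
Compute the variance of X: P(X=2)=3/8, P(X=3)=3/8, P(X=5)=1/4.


E[X] = 25/8, E[X^2] = 89/8
Var(X) = E[X^2] - (E[X])^2 = 89/8 - (25/8)^2 = 87/64

87/64


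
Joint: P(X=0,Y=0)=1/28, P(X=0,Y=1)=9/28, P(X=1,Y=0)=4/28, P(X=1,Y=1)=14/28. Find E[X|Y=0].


P(Y=0) = 5/28
E[X|Y=0] = (0*1 + 1*4)/5 = 4/5

4/5


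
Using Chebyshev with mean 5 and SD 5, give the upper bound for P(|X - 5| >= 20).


k = 20/5 = 4
Chebyshev: P(|X-mu| >= k*sigma) <= 1/k^2 = 1/4^2 = 1/16

1/16


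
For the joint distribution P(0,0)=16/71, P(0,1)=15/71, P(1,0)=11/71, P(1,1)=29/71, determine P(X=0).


P(X=0) = P(0,0)+P(0,1) = 16/71 + 15/71 = 31/71

31/71


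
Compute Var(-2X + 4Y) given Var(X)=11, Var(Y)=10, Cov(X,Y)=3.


Var(-2X + 4Y) = (-2)^2*Var(X) + 4^2*Var(Y) + 2*(-2)*4*Cov(X,Y)
= 4*11 + 16*10 - 16*3
= 44 + 160 - 48 = 156

156


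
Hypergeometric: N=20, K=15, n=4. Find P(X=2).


P(X=2) = C(15,2)*C(5,2) / C(20,4)
= 105*10 / 4845
= 1050/4845 = 70/323

70/323


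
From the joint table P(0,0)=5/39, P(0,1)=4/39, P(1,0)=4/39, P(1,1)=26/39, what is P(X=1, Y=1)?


Read from table: P(X=1, Y=1) = 26/39 = 2/3

2/3


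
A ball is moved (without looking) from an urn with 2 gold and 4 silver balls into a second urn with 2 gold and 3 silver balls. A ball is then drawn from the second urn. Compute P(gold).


P(transfer gold) = 2/6 = 1/3; P(transfer silver) = 2/3
If gold transferred: Urn II has 3 gold of 6, so P(gold|gold moved) = 1/2
If silver transferred: Urn II has 2 gold of 6, so P(gold|silver moved) = 1/3
By total probability: P(gold) = 1/3*1/2 + 2/3*1/3 = 7/18

7/18


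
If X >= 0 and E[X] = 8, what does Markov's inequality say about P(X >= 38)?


Markov: P(X >= a) <= E[X]/a
P(X >= 38) <= 8/38 = 4/19

4/19


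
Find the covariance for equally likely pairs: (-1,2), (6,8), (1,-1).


E[X]=2, E[Y]=3, E[XY]=15
Cov(X,Y) = E[XY] - E[X]E[Y] = 15 - 2*3 = 9

9


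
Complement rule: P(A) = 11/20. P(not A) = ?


P(A') = 1 - P(A) = 1 - 11/20 = 9/20

9/20


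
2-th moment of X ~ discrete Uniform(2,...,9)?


E[X^2] = (1/8) * sum(x^2 for x=2..9)
= 284/8 = 71/2

71/2


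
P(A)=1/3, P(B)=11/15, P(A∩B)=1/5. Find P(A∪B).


P(A∪B) = P(A) + P(B) - P(A∩B)
= 1/3 + 11/15 - 1/5 = 13/15

13/15


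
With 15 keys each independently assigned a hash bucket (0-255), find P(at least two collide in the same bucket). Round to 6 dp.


P(all different) = prod((256-i)/256 for i=0..14) = 0.658279
P(at least one match) = 1 - 0.658279 = 0.341721

0.341721


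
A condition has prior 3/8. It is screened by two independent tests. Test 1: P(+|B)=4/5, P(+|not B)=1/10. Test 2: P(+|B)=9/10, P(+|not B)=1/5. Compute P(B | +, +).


After test 1: P(+) = 4/5*3/8 + 1/10*5/8 = 29/80
P(B|+) = (3/10)/(29/80) = 24/29
After test 2 (use post1 as new prior): P(+) = 9/10*24/29 + 1/5*5/29 = 113/145
P(B|+,+) = (108/145)/(113/145) = 108/113

108/113


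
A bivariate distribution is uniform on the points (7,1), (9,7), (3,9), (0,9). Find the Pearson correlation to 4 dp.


Cov(X,Y) = -6.6250, Var(X) = 12.1875, Var(Y) = 10.7500
rho = Cov/(sqrt(VarX)*sqrt(VarY)) = -0.5788

-0.5788
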